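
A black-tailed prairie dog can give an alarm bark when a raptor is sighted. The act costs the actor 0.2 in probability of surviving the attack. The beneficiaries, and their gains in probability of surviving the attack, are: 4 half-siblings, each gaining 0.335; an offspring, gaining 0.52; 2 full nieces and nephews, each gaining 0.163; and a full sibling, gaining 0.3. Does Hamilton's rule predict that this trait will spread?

Yes

Hamilton's rule: the trait is favored when the sum of r·B over every recipient exceeds the actor's cost C.
r to a half-sibling = 1/4 (half-sibs share one parent — one path of length 2: r = (1/2)^2 = 1/4).
r to an offspring = 1/2 (one parent–offspring link: r = (1/2)^1 = 1/2).
r to a full niece or nephew = 1/4 (full aunt/uncle↔niece/nephew: two paths of length 3 through the shared grandparent pair: r = 2·(1/2)^3 = 1/4).
r to a full sibling = 0.5 (full sibs share both parents — two paths of length 2: r = 2·(1/2)^2 = 1/2).
Summing one r·B term per recipient: 4·0.25·0.335 + 1·0.5·0.52 + 2·0.25·0.163 + 1·0.5·0.3 = 0.8265.
0.8265 > 0.2: the indirect benefit exceeds the cost.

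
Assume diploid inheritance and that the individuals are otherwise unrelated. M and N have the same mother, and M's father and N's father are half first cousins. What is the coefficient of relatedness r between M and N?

0.265625

Wright's path rule: contributions from independent ancestry routes add.
M and N are related in two ways: half-sibs through their shared mother (r = 1/4) and half second cousins through their fathers (r = 1/64).
r = 1/4 + 1/64 = 17/64 = 0.265625.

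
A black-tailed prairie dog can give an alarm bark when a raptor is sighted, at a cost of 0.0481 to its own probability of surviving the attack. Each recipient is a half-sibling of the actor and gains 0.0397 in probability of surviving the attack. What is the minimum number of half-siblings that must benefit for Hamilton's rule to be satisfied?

r to a half-sibling = 1/4 (half-sibs share one parent — one path of length 2: r = (1/2)^2 = 1/4).
Hamilton's rule: n·r·B > C  ⇒  n > C/(r·B) = 0.0481/(0.25·0.0397) = 4.846.
The smallest integer exceeding 4.846 is 5.

5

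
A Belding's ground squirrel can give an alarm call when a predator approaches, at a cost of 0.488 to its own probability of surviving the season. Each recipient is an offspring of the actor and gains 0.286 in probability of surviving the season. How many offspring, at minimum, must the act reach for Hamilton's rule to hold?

r to an offspring = 0.5 (one parent–offspring link: r = (1/2)^1 = 1/2).
Hamilton's rule: n·r·B > C  ⇒  n > C/(r·B) = 0.488/(0.5·0.286) = 3.413.
The smallest integer exceeding 3.413 is 4.

4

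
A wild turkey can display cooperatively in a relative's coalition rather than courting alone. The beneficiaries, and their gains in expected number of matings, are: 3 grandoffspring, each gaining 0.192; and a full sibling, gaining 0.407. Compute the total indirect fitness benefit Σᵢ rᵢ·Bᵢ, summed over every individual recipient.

r to a grandoffspring = 0.25 (two parent–offspring links: r = (1/2)^2 = 1/4).
r to a full sibling = 0.5 (full sibs share both parents — two paths of length 2: r = 2·(1/2)^2 = 1/2).
Summing one r·B term per recipient: 3·0.25·0.192 + 1·0.5·0.407 = 0.3475.

0.3475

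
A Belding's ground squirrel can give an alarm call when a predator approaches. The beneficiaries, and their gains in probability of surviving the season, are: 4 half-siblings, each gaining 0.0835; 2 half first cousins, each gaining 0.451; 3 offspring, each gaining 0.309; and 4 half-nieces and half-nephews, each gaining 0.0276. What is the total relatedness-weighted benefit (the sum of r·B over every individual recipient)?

r to a half-sibling = 1/4 (half-sibs share one parent — one path of length 2: r = (1/2)^2 = 1/4).
r to a half first cousin = 0.0625 (half first cousins share one grandparent — one path of length 4: r = (1/2)^4 = 1/16).
r to an offspring = 1/2 (one parent–offspring link: r = (1/2)^1 = 1/2).
r to a half-niece or half-nephew = 0.125 (half-aunt/uncle↔niece/nephew: one path of length 3: r = (1/2)^3 = 1/8).
Summing one r·B term per recipient: 4·0.25·0.0835 + 2·0.0625·0.451 + 3·0.5·0.309 + 4·0.125·0.0276 = 0.617175.

0.617175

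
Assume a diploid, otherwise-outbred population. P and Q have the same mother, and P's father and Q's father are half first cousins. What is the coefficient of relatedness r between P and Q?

Wright's path rule: contributions from independent ancestry routes add.
P and Q are related in two ways: half-sibs through their shared mother (r = 1/4) and half second cousins through their fathers (r = 1/64).
r = 1/4 + 1/64 = 17/64 = 0.265625.

0.265625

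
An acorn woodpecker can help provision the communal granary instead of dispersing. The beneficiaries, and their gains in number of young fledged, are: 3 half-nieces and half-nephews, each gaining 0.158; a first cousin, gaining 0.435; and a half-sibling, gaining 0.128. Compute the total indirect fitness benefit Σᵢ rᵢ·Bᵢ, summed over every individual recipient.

0.145625

r to a half-niece or half-nephew = 1/8 (half-aunt/uncle↔niece/nephew: one path of length 3: r = (1/2)^3 = 1/8).
r to a first cousin = 0.125 (first cousins share one grandparent pair — two paths of length 4: r = 2·(1/2)^4 = 1/8).
r to a half-sibling = 0.25 (half-sibs share one parent — one path of length 2: r = (1/2)^2 = 1/4).
Summing one r·B term per recipient: 3·0.125·0.158 + 1·0.125·0.435 + 1·0.25·0.128 = 0.145625.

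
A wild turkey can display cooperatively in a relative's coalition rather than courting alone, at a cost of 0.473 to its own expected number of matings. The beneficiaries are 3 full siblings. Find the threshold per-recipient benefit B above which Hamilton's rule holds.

0.3153

r to a full sibling = 1/2 (full sibs share both parents — two paths of length 2: r = 2·(1/2)^2 = 1/2).
Hamilton's rule with n recipients of equal r: n·r·B > C, so B > C/(n·r) = 0.473/(3·0.5) = 0.3153.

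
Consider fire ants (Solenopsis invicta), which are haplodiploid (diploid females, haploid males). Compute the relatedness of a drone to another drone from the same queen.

Haploid brothers each carry a random half of the queen's diploid genome, so on average they share half: r = 1/2.

0.5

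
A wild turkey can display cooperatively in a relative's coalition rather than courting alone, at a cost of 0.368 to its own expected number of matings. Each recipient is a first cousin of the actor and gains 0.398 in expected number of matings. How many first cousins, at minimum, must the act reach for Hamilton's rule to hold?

8

r to a first cousin = 0.125 (first cousins share one grandparent pair — two paths of length 4: r = 2·(1/2)^4 = 1/8).
Hamilton's rule: n·r·B > C  ⇒  n > C/(r·B) = 0.368/(0.125·0.398) = 7.397.
The smallest integer exceeding 7.397 is 8.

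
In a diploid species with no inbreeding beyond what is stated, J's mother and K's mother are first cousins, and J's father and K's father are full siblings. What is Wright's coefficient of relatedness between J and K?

0.15625

Wright's path rule: contributions from independent ancestry routes add.
J and K are related in two ways: second cousins through their mothers (r = 1/32) and first cousins through their fathers (r = 1/8).
r = 1/32 + 1/8 = 0.15625.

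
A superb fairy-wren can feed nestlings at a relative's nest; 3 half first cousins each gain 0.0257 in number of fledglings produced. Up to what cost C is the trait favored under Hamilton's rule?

0.00481875

r to a half first cousin = 1/16 (half first cousins share one grandparent — one path of length 4: r = (1/2)^4 = 1/16).
Hamilton's rule: n·r·B > C, so the trait is favored while C < n·r·B = 3·0.0625·0.0257 = 0.00481875.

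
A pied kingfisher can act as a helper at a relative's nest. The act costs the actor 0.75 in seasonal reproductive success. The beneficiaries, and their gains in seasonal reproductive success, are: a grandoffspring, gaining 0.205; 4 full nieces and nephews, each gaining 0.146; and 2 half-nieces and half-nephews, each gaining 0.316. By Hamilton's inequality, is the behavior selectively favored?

Hamilton's rule: the trait is favored when the sum of r·B over every recipient exceeds the actor's cost C.
r to a grandoffspring = 1/4 (two parent–offspring links: r = (1/2)^2 = 1/4).
r to a full niece or nephew = 0.25 (full aunt/uncle↔niece/nephew: two paths of length 3 through the shared grandparent pair: r = 2·(1/2)^3 = 1/4).
r to a half-niece or half-nephew = 1/8 (half-aunt/uncle↔niece/nephew: one path of length 3: r = (1/2)^3 = 1/8).
Summing one r·B term per recipient: 1·0.25·0.205 + 4·0.25·0.146 + 2·0.125·0.316 = 0.27625.
0.27625 < 0.75: the indirect benefit is less than the cost.

No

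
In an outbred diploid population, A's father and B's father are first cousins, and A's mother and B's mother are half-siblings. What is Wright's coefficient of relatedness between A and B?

With two independent routes of shared ancestry, r is the sum of the two contributions.
A and B are related in two ways: second cousins through their fathers (r = 1/32) and half first cousins through their mothers (r = 1/16).
r = 1/32 + 1/16 = 0.09375.

0.09375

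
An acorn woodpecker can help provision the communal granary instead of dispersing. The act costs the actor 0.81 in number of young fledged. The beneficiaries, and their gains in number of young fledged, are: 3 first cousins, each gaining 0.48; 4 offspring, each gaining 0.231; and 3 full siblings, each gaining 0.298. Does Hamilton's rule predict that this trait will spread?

Yes

Hamilton's rule: the trait is favored when the sum of r·B over every recipient exceeds the actor's cost C.
r to a first cousin = 1/8 (first cousins share one grandparent pair — two paths of length 4: r = 2·(1/2)^4 = 1/8).
r to an offspring = 1/2 (one parent–offspring link: r = (1/2)^1 = 1/2).
r to a full sibling = 0.5 (full sibs share both parents — two paths of length 2: r = 2·(1/2)^2 = 1/2).
Summing one r·B term per recipient: 3·0.125·0.48 + 4·0.5·0.231 + 3·0.5·0.298 = 1.089.
1.089 > 0.81: the indirect benefit exceeds the cost.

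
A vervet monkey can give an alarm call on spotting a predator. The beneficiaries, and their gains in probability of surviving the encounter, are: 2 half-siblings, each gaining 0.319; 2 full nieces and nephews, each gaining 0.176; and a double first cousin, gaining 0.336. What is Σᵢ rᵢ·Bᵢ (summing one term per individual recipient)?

r to a half-sibling = 1/4 (half-sibs share one parent — one path of length 2: r = (1/2)^2 = 1/4).
r to a full niece or nephew = 0.25 (full aunt/uncle↔niece/nephew: two paths of length 3 through the shared grandparent pair: r = 2·(1/2)^3 = 1/4).
r to a double first cousin = 1/4 (double first cousins share both grandparent pairs — four paths of length 4: r = 4·(1/2)^4 = 1/4).
Summing one r·B term per recipient: 2·0.25·0.319 + 2·0.25·0.176 + 1·0.25·0.336 = 0.3315.

0.3315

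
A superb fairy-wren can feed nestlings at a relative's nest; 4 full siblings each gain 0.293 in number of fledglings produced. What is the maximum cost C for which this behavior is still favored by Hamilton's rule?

r to a full sibling = 1/2 (full sibs share both parents — two paths of length 2: r = 2·(1/2)^2 = 1/2).
Hamilton's rule: n·r·B > C, so the trait is favored while C < n·r·B = 4·0.5·0.293 = 0.586.

0.586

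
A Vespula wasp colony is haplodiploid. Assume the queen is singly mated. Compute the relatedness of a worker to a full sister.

0.75

Haplodiploid full sisters inherit their father's entire haploid genome identically (contributing 1/2) and on average half of their mother's contribution (1/2 · 1/2 = 1/4); r = 1/2 + 1/4 = 3/4.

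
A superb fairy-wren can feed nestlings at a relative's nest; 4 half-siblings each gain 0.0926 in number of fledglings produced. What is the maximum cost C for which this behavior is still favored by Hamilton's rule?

0.0926

r to a half-sibling = 1/4 (half-sibs share one parent — one path of length 2: r = (1/2)^2 = 1/4).
Hamilton's rule: n·r·B > C, so the trait is favored while C < n·r·B = 4·0.25·0.0926 = 0.0926.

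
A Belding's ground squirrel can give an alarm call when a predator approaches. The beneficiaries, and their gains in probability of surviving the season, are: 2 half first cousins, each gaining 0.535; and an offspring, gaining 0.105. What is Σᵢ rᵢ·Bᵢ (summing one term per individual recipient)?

0.119375

r to a half first cousin = 1/16 (half first cousins share one grandparent — one path of length 4: r = (1/2)^4 = 1/16).
r to an offspring = 0.5 (one parent–offspring link: r = (1/2)^1 = 1/2).
Summing one r·B term per recipient: 2·0.0625·0.535 + 1·0.5·0.105 = 0.119375.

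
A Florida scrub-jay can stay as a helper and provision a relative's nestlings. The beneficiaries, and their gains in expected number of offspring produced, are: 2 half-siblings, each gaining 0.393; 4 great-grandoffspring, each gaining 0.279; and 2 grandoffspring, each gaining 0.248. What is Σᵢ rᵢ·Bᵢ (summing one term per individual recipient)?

r to a half-sibling = 1/4 (half-sibs share one parent — one path of length 2: r = (1/2)^2 = 1/4).
r to a great-grandoffspring = 0.125 (three parent–offspring links: r = (1/2)^3 = 1/8).
r to a grandoffspring = 1/4 (two parent–offspring links: r = (1/2)^2 = 1/4).
Summing one r·B term per recipient: 2·0.25·0.393 + 4·0.125·0.279 + 2·0.25·0.248 = 0.46.

0.46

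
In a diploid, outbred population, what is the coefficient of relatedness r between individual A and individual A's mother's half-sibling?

0.125

Each parent–offspring link contributes a factor of 1/2, and independent paths through distinct common ancestors add.
Half-aunt/uncle↔niece/nephew: one path of length 3: r = (1/2)^3 = 1/8.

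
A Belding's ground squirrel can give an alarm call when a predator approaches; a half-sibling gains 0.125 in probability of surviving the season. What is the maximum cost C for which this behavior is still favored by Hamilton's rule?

0.03125

r to a half-sibling = 0.25 (half-sibs share one parent — one path of length 2: r = (1/2)^2 = 1/4).
Hamilton's rule: n·r·B > C, so the trait is favored while C < n·r·B = 1·0.25·0.125 = 0.03125.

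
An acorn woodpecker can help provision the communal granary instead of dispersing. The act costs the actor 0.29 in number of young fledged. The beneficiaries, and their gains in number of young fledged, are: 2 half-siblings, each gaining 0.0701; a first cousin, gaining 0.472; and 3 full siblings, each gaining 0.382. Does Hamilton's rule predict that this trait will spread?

Hamilton's rule: the trait is favored when the sum of r·B over every recipient exceeds the actor's cost C.
r to a half-sibling = 1/4 (half-sibs share one parent — one path of length 2: r = (1/2)^2 = 1/4).
r to a first cousin = 1/8 (first cousins share one grandparent pair — two paths of length 4: r = 2·(1/2)^4 = 1/8).
r to a full sibling = 1/2 (full sibs share both parents — two paths of length 2: r = 2·(1/2)^2 = 1/2).
Summing one r·B term per recipient: 2·0.25·0.0701 + 1·0.125·0.472 + 3·0.5·0.382 = 0.66705.
0.66705 > 0.29: the indirect benefit exceeds the cost.

Yes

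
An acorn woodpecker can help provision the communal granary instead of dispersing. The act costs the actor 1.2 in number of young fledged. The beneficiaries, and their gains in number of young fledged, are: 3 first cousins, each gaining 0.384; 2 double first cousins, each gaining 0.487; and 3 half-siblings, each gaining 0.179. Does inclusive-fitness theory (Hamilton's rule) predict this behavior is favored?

Hamilton's rule: the trait is favored when the sum of r·B over every recipient exceeds the actor's cost C.
r to a first cousin = 1/8 (first cousins share one grandparent pair — two paths of length 4: r = 2·(1/2)^4 = 1/8).
r to a double first cousin = 1/4 (double first cousins share both grandparent pairs — four paths of length 4: r = 4·(1/2)^4 = 1/4).
r to a half-sibling = 1/4 (half-sibs share one parent — one path of length 2: r = (1/2)^2 = 1/4).
Summing one r·B term per recipient: 3·0.125·0.384 + 2·0.25·0.487 + 3·0.25·0.179 = 0.52175.
0.52175 < 1.2: the indirect benefit is less than the cost.

No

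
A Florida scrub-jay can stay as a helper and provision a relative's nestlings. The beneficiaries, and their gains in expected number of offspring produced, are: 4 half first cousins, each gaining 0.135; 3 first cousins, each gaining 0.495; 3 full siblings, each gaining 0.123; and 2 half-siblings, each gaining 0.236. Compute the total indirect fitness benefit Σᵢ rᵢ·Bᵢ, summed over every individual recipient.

0.521875

r to a half first cousin = 0.0625 (half first cousins share one grandparent — one path of length 4: r = (1/2)^4 = 1/16).
r to a first cousin = 1/8 (first cousins share one grandparent pair — two paths of length 4: r = 2·(1/2)^4 = 1/8).
r to a full sibling = 1/2 (full sibs share both parents — two paths of length 2: r = 2·(1/2)^2 = 1/2).
r to a half-sibling = 1/4 (half-sibs share one parent — one path of length 2: r = (1/2)^2 = 1/4).
Summing one r·B term per recipient: 4·0.0625·0.135 + 3·0.125·0.495 + 3·0.5·0.123 + 2·0.25·0.236 = 0.521875.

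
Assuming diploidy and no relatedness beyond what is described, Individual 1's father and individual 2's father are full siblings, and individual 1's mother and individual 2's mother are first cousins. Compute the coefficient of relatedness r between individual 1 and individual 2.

0.15625

Wright's path rule: contributions from independent ancestry routes add.
Individual 1 and individual 2 are related in two ways: first cousins through their fathers (r = 1/8) and second cousins through their mothers (r = 1/32).
r = 1/8 + 1/32 = 5/32 = 0.15625.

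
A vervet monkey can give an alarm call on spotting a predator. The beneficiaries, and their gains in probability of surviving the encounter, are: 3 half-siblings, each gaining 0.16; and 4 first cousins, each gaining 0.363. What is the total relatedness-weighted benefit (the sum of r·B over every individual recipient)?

r to a half-sibling = 0.25 (half-sibs share one parent — one path of length 2: r = (1/2)^2 = 1/4).
r to a first cousin = 1/8 (first cousins share one grandparent pair — two paths of length 4: r = 2·(1/2)^4 = 1/8).
Summing one r·B term per recipient: 3·0.25·0.16 + 4·0.125·0.363 = 0.3015.

0.3015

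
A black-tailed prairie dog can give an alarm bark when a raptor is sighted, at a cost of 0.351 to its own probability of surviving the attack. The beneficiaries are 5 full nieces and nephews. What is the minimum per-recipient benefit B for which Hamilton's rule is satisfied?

0.2808

r to a full niece or nephew = 1/4 (full aunt/uncle↔niece/nephew: two paths of length 3 through the shared grandparent pair: r = 2·(1/2)^3 = 1/4).
Hamilton's rule with n recipients of equal r: n·r·B > C, so B > C/(n·r) = 0.351/(5·0.25) = 0.2808.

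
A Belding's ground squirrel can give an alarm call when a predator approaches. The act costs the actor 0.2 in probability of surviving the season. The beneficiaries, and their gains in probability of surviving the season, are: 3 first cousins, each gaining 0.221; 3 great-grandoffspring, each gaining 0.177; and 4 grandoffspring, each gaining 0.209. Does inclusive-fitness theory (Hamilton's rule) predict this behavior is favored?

Hamilton's rule: the trait is favored when the sum of r·B over every recipient exceeds the actor's cost C.
r to a first cousin = 0.125 (first cousins share one grandparent pair — two paths of length 4: r = 2·(1/2)^4 = 1/8).
r to a great-grandoffspring = 0.125 (three parent–offspring links: r = (1/2)^3 = 1/8).
r to a grandoffspring = 0.25 (two parent–offspring links: r = (1/2)^2 = 1/4).
Summing one r·B term per recipient: 3·0.125·0.221 + 3·0.125·0.177 + 4·0.25·0.209 = 0.35825.
0.35825 > 0.2: the indirect benefit exceeds the cost.

Yes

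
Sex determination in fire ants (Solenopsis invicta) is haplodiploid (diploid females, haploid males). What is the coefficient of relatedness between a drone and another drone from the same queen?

Haploid brothers each carry a random half of the queen's diploid genome, so on average they share half: r = 1/2.

0.5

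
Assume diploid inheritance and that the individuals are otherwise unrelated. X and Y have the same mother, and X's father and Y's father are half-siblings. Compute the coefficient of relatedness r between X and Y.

0.3125

Relatedness sums over independent paths through distinct common ancestors.
X and Y are related in two ways: half-sibs through their shared mother (r = 1/4) and half first cousins through their fathers (r = 1/16).
r = 1/4 + 1/16 = 0.3125.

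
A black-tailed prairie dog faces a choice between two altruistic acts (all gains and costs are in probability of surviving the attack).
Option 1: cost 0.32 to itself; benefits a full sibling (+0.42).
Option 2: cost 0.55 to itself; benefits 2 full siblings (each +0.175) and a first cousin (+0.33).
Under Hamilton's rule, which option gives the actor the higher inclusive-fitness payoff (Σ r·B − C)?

Option 1

Option 1: r to a full sibling = 0.5.
Option 1: Σ r·B − C = (1·0.5·0.42) − 0.32 = -0.11.
Option 2: r to a full sibling = 0.5.
Option 2: r to a first cousin = 0.125.
Option 2: Σ r·B − C = (2·0.5·0.175 + 1·0.125·0.33) − 0.55 = -0.33375.
Option 1 has the higher net inclusive-fitness payoff.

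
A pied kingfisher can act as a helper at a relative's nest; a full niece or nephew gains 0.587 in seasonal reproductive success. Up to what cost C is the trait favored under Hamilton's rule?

r to a full niece or nephew = 1/4 (full aunt/uncle↔niece/nephew: two paths of length 3 through the shared grandparent pair: r = 2·(1/2)^3 = 1/4).
Hamilton's rule: n·r·B > C, so the trait is favored while C < n·r·B = 1·0.25·0.587 = 0.14675.

0.14675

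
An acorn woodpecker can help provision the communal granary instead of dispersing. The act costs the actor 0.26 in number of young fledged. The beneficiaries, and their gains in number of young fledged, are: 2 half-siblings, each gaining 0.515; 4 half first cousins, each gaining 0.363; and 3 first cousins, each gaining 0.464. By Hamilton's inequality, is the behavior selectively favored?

Yes

Hamilton's rule: the trait is favored when the sum of r·B over every recipient exceeds the actor's cost C.
r to a half-sibling = 0.25 (half-sibs share one parent — one path of length 2: r = (1/2)^2 = 1/4).
r to a half first cousin = 1/16 (half first cousins share one grandparent — one path of length 4: r = (1/2)^4 = 1/16).
r to a first cousin = 1/8 (first cousins share one grandparent pair — two paths of length 4: r = 2·(1/2)^4 = 1/8).
Summing one r·B term per recipient: 2·0.25·0.515 + 4·0.0625·0.363 + 3·0.125·0.464 = 0.52225.
0.52225 > 0.26: the indirect benefit exceeds the cost.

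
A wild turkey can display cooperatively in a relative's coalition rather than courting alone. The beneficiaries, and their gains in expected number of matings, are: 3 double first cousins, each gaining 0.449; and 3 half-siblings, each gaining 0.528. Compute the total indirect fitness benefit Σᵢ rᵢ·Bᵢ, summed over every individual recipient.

0.73275

r to a double first cousin = 1/4 (double first cousins share both grandparent pairs — four paths of length 4: r = 4·(1/2)^4 = 1/4).
r to a half-sibling = 0.25 (half-sibs share one parent — one path of length 2: r = (1/2)^2 = 1/4).
Summing one r·B term per recipient: 3·0.25·0.449 + 3·0.25·0.528 = 0.73275.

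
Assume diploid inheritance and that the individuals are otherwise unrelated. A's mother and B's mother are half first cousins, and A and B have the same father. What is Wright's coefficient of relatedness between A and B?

0.265625

Relatedness sums over independent paths through distinct common ancestors.
A and B are related in two ways: half second cousins through their mothers (r = 1/64) and half-sibs through their shared father (r = 1/4).
r = 1/64 + 1/4 = 17/64 = 0.265625.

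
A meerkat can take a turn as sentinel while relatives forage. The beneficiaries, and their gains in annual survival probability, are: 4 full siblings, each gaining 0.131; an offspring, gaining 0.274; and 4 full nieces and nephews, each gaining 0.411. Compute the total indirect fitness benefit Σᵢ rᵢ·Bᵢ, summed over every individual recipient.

0.81

r to a full sibling = 0.5 (full sibs share both parents — two paths of length 2: r = 2·(1/2)^2 = 1/2).
r to an offspring = 1/2 (one parent–offspring link: r = (1/2)^1 = 1/2).
r to a full niece or nephew = 1/4 (full aunt/uncle↔niece/nephew: two paths of length 3 through the shared grandparent pair: r = 2·(1/2)^3 = 1/4).
Summing one r·B term per recipient: 4·0.5·0.131 + 1·0.5·0.274 + 4·0.25·0.411 = 0.81.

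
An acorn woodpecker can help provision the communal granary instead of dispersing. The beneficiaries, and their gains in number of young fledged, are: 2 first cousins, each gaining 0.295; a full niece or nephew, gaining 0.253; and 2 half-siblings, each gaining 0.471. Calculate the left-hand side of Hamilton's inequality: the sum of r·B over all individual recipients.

r to a first cousin = 0.125 (first cousins share one grandparent pair — two paths of length 4: r = 2·(1/2)^4 = 1/8).
r to a full niece or nephew = 0.25 (full aunt/uncle↔niece/nephew: two paths of length 3 through the shared grandparent pair: r = 2·(1/2)^3 = 1/4).
r to a half-sibling = 0.25 (half-sibs share one parent — one path of length 2: r = (1/2)^2 = 1/4).
Summing one r·B term per recipient: 2·0.125·0.295 + 1·0.25·0.253 + 2·0.25·0.471 = 0.3725.

0.3725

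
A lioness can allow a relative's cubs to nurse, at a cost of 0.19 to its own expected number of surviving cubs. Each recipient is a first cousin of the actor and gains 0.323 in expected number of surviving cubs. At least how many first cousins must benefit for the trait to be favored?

5

r to a first cousin = 0.125 (first cousins share one grandparent pair — two paths of length 4: r = 2·(1/2)^4 = 1/8).
Hamilton's rule: n·r·B > C  ⇒  n > C/(r·B) = 0.19/(0.125·0.323) = 4.706.
The smallest integer exceeding 4.706 is 5.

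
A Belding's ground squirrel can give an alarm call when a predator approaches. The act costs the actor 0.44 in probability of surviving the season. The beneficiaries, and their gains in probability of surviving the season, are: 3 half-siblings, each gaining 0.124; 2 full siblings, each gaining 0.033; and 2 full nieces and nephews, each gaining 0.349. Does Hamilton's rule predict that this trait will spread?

Hamilton's rule: the trait is favored when the sum of r·B over every recipient exceeds the actor's cost C.
r to a half-sibling = 1/4 (half-sibs share one parent — one path of length 2: r = (1/2)^2 = 1/4).
r to a full sibling = 1/2 (full sibs share both parents — two paths of length 2: r = 2·(1/2)^2 = 1/2).
r to a full niece or nephew = 1/4 (full aunt/uncle↔niece/nephew: two paths of length 3 through the shared grandparent pair: r = 2·(1/2)^3 = 1/4).
Summing one r·B term per recipient: 3·0.25·0.124 + 2·0.5·0.033 + 2·0.25·0.349 = 0.3005.
0.3005 < 0.44: the indirect benefit is less than the cost.

No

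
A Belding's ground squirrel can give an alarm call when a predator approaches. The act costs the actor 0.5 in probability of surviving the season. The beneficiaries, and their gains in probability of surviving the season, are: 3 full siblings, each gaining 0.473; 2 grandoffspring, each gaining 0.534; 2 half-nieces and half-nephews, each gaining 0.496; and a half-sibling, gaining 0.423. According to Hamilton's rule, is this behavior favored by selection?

Yes

Hamilton's rule: the trait is favored when the sum of r·B over every recipient exceeds the actor's cost C.
r to a full sibling = 0.5 (full sibs share both parents — two paths of length 2: r = 2·(1/2)^2 = 1/2).
r to a grandoffspring = 0.25 (two parent–offspring links: r = (1/2)^2 = 1/4).
r to a half-niece or half-nephew = 1/8 (half-aunt/uncle↔niece/nephew: one path of length 3: r = (1/2)^3 = 1/8).
r to a half-sibling = 1/4 (half-sibs share one parent — one path of length 2: r = (1/2)^2 = 1/4).
Summing one r·B term per recipient: 3·0.5·0.473 + 2·0.25·0.534 + 2·0.125·0.496 + 1·0.25·0.423 = 1.20625.
1.20625 > 0.5: the indirect benefit exceeds the cost.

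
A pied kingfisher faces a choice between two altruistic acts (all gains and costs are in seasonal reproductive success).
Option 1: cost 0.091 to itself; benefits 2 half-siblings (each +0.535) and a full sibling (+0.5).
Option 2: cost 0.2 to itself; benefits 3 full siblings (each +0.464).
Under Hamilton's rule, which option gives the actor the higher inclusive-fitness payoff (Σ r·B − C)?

Option 2

Option 1: r to a half-sibling = 0.25.
Option 1: r to a full sibling = 0.5.
Option 1: Σ r·B − C = (2·0.25·0.535 + 1·0.5·0.5) − 0.091 = 0.4265.
Option 2: r to a full sibling = 0.5.
Option 2: Σ r·B − C = (3·0.5·0.464) − 0.2 = 0.496.
Option 2 has the higher net inclusive-fitness payoff.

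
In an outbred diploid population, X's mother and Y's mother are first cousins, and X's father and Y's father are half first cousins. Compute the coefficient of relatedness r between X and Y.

0.046875

With two independent routes of shared ancestry, r is the sum of the two contributions.
X and Y are related in two ways: second cousins through their mothers (r = 1/32) and half second cousins through their fathers (r = 1/64).
r = 1/32 + 1/64 = 3/64 = 0.046875.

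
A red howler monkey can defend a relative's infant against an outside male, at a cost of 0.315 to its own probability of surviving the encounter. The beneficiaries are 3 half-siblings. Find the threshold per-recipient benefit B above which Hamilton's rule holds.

0.42

r to a half-sibling = 1/4 (half-sibs share one parent — one path of length 2: r = (1/2)^2 = 1/4).
Hamilton's rule with n recipients of equal r: n·r·B > C, so B > C/(n·r) = 0.315/(3·0.25) = 0.42.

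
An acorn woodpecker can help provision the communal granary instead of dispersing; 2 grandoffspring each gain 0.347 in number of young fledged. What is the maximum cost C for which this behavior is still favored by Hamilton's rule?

r to a grandoffspring = 0.25 (two parent–offspring links: r = (1/2)^2 = 1/4).
Hamilton's rule: n·r·B > C, so the trait is favored while C < n·r·B = 2·0.25·0.347 = 0.1735.

0.1735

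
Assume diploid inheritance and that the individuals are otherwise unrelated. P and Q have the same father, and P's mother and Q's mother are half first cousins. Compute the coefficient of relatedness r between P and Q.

0.265625

With two independent routes of shared ancestry, r is the sum of the two contributions.
P and Q are related in two ways: half-sibs through their shared father (r = 1/4) and half second cousins through their mothers (r = 1/64).
r = 1/4 + 1/64 = 17/64 = 0.265625.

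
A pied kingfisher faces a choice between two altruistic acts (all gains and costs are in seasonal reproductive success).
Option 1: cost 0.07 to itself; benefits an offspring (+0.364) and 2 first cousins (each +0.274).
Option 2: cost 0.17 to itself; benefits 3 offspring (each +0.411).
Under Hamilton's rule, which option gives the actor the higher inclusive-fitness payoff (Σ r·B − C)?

Option 1: r to an offspring = 0.5.
Option 1: r to a first cousin = 0.125.
Option 1: Σ r·B − C = (1·0.5·0.364 + 2·0.125·0.274) − 0.07 = 0.1805.
Option 2: r to an offspring = 0.5.
Option 2: Σ r·B − C = (3·0.5·0.411) − 0.17 = 0.4465.
Option 2 has the higher net inclusive-fitness payoff.

Option 2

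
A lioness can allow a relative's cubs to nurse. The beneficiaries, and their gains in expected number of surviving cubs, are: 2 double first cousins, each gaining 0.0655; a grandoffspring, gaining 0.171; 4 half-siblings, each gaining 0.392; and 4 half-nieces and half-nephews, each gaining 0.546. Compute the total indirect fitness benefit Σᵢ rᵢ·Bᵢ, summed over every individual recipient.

r to a double first cousin = 0.25 (double first cousins share both grandparent pairs — four paths of length 4: r = 4·(1/2)^4 = 1/4).
r to a grandoffspring = 1/4 (two parent–offspring links: r = (1/2)^2 = 1/4).
r to a half-sibling = 0.25 (half-sibs share one parent — one path of length 2: r = (1/2)^2 = 1/4).
r to a half-niece or half-nephew = 0.125 (half-aunt/uncle↔niece/nephew: one path of length 3: r = (1/2)^3 = 1/8).
Summing one r·B term per recipient: 2·0.25·0.0655 + 1·0.25·0.171 + 4·0.25·0.392 + 4·0.125·0.546 = 0.7405.

0.7405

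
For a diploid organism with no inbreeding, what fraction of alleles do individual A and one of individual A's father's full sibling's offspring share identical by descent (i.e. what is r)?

0.125

Each parent–offspring link contributes a factor of 1/2, and independent paths through distinct common ancestors add.
First cousins share one grandparent pair — two paths of length 4: r = 2·(1/2)^4 = 1/8.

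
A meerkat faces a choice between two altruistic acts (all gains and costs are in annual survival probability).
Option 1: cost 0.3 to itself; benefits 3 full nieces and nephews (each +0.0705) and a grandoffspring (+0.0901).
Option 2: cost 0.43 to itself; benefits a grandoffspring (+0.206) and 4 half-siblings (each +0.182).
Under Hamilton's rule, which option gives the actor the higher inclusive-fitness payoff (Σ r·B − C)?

Option 1: r to a full niece or nephew = 0.25.
Option 1: r to a grandoffspring = 0.25.
Option 1: Σ r·B − C = (3·0.25·0.0705 + 1·0.25·0.0901) − 0.3 = -0.2246.
Option 2: r to a grandoffspring = 0.25.
Option 2: r to a half-sibling = 0.25.
Option 2: Σ r·B − C = (1·0.25·0.206 + 4·0.25·0.182) − 0.43 = -0.1965.
Option 2 has the higher net inclusive-fitness payoff.

Option 2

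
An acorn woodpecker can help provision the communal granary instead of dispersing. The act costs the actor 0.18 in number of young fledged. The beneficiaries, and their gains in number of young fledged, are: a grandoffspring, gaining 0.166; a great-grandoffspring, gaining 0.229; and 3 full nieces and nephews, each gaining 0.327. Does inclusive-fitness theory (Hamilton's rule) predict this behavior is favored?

Hamilton's rule: the trait is favored when the sum of r·B over every recipient exceeds the actor's cost C.
r to a grandoffspring = 1/4 (two parent–offspring links: r = (1/2)^2 = 1/4).
r to a great-grandoffspring = 1/8 (three parent–offspring links: r = (1/2)^3 = 1/8).
r to a full niece or nephew = 1/4 (full aunt/uncle↔niece/nephew: two paths of length 3 through the shared grandparent pair: r = 2·(1/2)^3 = 1/4).
Summing one r·B term per recipient: 1·0.25·0.166 + 1·0.125·0.229 + 3·0.25·0.327 = 0.315375.
0.315375 > 0.18: the indirect benefit exceeds the cost.

Yes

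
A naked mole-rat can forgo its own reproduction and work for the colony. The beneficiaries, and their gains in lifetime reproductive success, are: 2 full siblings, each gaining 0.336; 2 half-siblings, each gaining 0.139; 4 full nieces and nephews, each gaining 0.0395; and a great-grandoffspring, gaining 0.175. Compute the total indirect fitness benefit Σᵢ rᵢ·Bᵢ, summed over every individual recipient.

0.466875

r to a full sibling = 0.5 (full sibs share both parents — two paths of length 2: r = 2·(1/2)^2 = 1/2).
r to a half-sibling = 1/4 (half-sibs share one parent — one path of length 2: r = (1/2)^2 = 1/4).
r to a full niece or nephew = 1/4 (full aunt/uncle↔niece/nephew: two paths of length 3 through the shared grandparent pair: r = 2·(1/2)^3 = 1/4).
r to a great-grandoffspring = 0.125 (three parent–offspring links: r = (1/2)^3 = 1/8).
Summing one r·B term per recipient: 2·0.5·0.336 + 2·0.25·0.139 + 4·0.25·0.0395 + 1·0.125·0.175 = 0.466875.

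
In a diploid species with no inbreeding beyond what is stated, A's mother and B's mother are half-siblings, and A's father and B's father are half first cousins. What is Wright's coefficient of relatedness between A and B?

Wright's path rule: contributions from independent ancestry routes add.
A and B are related in two ways: half first cousins through their mothers (r = 1/16) and half second cousins through their fathers (r = 1/64).
r = 1/16 + 1/64 = 0.078125.

0.078125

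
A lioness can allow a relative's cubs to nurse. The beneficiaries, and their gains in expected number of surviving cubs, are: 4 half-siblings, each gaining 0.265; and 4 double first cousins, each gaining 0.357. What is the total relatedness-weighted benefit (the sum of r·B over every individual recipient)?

r to a half-sibling = 1/4 (half-sibs share one parent — one path of length 2: r = (1/2)^2 = 1/4).
r to a double first cousin = 0.25 (double first cousins share both grandparent pairs — four paths of length 4: r = 4·(1/2)^4 = 1/4).
Summing one r·B term per recipient: 4·0.25·0.265 + 4·0.25·0.357 = 0.622.

0.622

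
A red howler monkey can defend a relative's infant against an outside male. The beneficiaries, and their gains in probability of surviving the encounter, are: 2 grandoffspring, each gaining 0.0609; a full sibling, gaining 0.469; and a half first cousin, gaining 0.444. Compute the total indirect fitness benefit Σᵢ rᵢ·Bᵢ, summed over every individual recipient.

r to a grandoffspring = 1/4 (two parent–offspring links: r = (1/2)^2 = 1/4).
r to a full sibling = 0.5 (full sibs share both parents — two paths of length 2: r = 2·(1/2)^2 = 1/2).
r to a half first cousin = 1/16 (half first cousins share one grandparent — one path of length 4: r = (1/2)^4 = 1/16).
Summing one r·B term per recipient: 2·0.25·0.0609 + 1·0.5·0.469 + 1·0.0625·0.444 = 0.2927.

0.2927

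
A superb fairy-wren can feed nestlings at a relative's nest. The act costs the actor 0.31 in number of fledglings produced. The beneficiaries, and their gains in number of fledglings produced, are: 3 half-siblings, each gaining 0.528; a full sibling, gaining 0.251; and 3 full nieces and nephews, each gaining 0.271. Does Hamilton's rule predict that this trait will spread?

Yes

Hamilton's rule: the trait is favored when the sum of r·B over every recipient exceeds the actor's cost C.
r to a half-sibling = 0.25 (half-sibs share one parent — one path of length 2: r = (1/2)^2 = 1/4).
r to a full sibling = 1/2 (full sibs share both parents — two paths of length 2: r = 2·(1/2)^2 = 1/2).
r to a full niece or nephew = 1/4 (full aunt/uncle↔niece/nephew: two paths of length 3 through the shared grandparent pair: r = 2·(1/2)^3 = 1/4).
Summing one r·B term per recipient: 3·0.25·0.528 + 1·0.5·0.251 + 3·0.25·0.271 = 0.72475.
0.72475 > 0.31: the indirect benefit exceeds the cost.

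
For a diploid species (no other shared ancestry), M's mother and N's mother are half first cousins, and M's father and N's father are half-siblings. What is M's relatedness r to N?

Relatedness sums over independent paths through distinct common ancestors.
M and N are related in two ways: half second cousins through their mothers (r = 1/64) and half first cousins through their fathers (r = 1/16).
r = 1/64 + 1/16 = 0.078125.

0.078125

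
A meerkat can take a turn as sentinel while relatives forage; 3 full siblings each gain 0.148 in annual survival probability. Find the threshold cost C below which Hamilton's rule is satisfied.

r to a full sibling = 1/2 (full sibs share both parents — two paths of length 2: r = 2·(1/2)^2 = 1/2).
Hamilton's rule: n·r·B > C, so the trait is favored while C < n·r·B = 3·0.5·0.148 = 0.222.

0.222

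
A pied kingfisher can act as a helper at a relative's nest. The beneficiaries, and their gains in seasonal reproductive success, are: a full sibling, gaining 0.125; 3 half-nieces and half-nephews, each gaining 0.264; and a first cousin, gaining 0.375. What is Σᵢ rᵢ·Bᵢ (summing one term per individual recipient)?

r to a full sibling = 0.5 (full sibs share both parents — two paths of length 2: r = 2·(1/2)^2 = 1/2).
r to a half-niece or half-nephew = 0.125 (half-aunt/uncle↔niece/nephew: one path of length 3: r = (1/2)^3 = 1/8).
r to a first cousin = 1/8 (first cousins share one grandparent pair — two paths of length 4: r = 2·(1/2)^4 = 1/8).
Summing one r·B term per recipient: 1·0.5·0.125 + 3·0.125·0.264 + 1·0.125·0.375 = 0.208375.

0.208375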